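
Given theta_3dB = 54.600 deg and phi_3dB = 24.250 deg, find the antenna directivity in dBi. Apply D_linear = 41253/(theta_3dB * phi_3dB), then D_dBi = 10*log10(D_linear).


D_linear = 41253 / (54.600 * 24.250) = 31.15668
D_dBi = 10 * log10(31.15668) = 14.94 dBi

14.94 dBi


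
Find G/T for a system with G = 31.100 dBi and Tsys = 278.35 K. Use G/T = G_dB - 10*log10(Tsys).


G/T = 31.100 - 10*log10(278.35) = 31.100 - 24.44591 = 6.654 dB/K

6.654 dB/K


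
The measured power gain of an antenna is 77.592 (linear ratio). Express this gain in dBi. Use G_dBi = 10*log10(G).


G_dBi = 10 * log10(77.592) = 18.90 dBi

18.90 dBi


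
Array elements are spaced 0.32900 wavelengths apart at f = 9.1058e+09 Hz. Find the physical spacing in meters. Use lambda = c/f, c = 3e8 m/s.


lambda = c / f = 3.0000e+08 / 9.1058e+09 = 0.03294603 m
d = 0.32900 * 0.03294603 = 0.01084 m

0.01084 m


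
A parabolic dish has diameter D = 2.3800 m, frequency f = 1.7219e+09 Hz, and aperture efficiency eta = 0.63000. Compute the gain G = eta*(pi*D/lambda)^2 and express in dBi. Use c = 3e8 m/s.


lambda = c / f = 3.0000e+08 / 1.7219e+09 = 0.1742261 m
G_linear = 0.63000 * (pi * 2.3800 / 0.1742261)^2 = 1160.293
G_dBi = 10 * log10(1160.293) = 30.65 dBi

30.65 dBi


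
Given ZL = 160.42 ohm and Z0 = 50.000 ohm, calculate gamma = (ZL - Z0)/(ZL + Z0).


gamma = (160.42 - 50.000) / (160.42 + 50.000) = 0.5248

0.5248


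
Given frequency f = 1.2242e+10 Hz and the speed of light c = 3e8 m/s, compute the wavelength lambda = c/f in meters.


lambda = c / f = 3.0000e+08 / 1.2242e+10 = 0.02451 m

0.02451 m


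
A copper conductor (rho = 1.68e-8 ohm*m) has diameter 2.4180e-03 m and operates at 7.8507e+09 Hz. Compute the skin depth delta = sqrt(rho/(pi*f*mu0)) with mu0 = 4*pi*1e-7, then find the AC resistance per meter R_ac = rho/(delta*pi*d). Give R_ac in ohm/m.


delta = sqrt(1.68e-8 / (pi * 7.8507e+09 * 4*pi*1e-7)) = 7.362420e-07 m
R_ac = 1.68e-8 / (7.362420e-07 * pi * 2.4180e-03) = 3.004 ohm/m

3.004 ohm/m


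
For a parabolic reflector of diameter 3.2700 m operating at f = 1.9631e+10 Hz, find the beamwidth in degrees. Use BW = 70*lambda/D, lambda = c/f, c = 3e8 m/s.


lambda = c / f = 3.0000e+08 / 1.9631e+10 = 0.01528195 m
BW = 70 * 0.01528195 / 3.2700 = 0.3271 deg

0.3271 deg


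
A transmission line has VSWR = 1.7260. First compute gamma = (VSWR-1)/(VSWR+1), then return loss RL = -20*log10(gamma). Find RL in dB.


gamma = (1.7260 - 1) / (1.7260 + 1) = 0.2663243
RL = -20 * log10(0.2663243) = 11.49 dB

11.49 dB


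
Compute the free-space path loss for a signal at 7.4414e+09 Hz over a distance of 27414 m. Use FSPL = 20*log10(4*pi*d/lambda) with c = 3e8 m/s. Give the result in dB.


lambda = c / f = 3.0000e+08 / 7.4414e+09 = 0.04031499 m
FSPL = 20 * log10(4*pi*27414/0.04031499) = 138.6 dB

138.6 dB


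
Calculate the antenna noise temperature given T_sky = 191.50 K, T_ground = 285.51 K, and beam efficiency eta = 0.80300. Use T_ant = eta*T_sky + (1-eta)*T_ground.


T_ant = 0.80300 * 191.50 + (1 - 0.80300) * 285.51 = 210.0 K

210.0 K


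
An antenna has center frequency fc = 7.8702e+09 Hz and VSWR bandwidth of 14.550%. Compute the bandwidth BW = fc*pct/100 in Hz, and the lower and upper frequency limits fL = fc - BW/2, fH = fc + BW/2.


BW = 7.8702e+09 * 14.550/100 = 1.145114e+09 Hz
fL = 7.8702e+09 - 1.145114e+09/2 = 7.298e+09 Hz
fH = 7.8702e+09 + 1.145114e+09/2 = 8.443e+09 Hz

BW=1.145e+09 Hz, fL=7.298e+09 Hz, fH=8.443e+09 Hz


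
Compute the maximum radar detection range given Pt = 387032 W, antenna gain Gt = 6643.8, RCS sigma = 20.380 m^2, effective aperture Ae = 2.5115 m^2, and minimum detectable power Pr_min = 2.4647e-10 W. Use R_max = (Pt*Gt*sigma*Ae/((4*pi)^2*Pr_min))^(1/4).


R^4 = 387032*6643.8*20.380*2.5115 / ((4*pi)^2 * 2.4647e-10) = 3.381559e+18
R_max = 3.381559e+18^0.25 = 42882 m

42882 m


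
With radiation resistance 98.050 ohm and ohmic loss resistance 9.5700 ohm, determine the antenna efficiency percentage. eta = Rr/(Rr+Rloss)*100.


eta = 98.050 / (98.050 + 9.5700) * 100 = 91.11%

91.11%


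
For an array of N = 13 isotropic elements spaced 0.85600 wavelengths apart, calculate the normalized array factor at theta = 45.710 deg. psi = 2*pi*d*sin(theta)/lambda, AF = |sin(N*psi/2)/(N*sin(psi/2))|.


psi = 2*pi*0.85600*sin(45.710 deg) = 3.849942 rad
AF = |sin(13*3.849942/2) / (13*sin(3.849942/2))| = 8.850e-03

8.850e-03


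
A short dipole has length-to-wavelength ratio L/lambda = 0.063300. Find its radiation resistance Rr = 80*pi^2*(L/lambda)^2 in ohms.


Rr = 80 * pi^2 * (0.063300)^2 = 80 * 9.869604 * 4.006890e-03 = 3.164 ohm

3.164 ohm


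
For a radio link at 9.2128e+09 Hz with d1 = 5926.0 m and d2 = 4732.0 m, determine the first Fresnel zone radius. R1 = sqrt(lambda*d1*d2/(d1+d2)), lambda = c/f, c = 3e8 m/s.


lambda = c / f = 3.0000e+08 / 9.2128e+09 = 0.03256339 m
R1 = sqrt(0.03256339 * 5926.0 * 4732.0 / (5926.0 + 4732.0)) = 9.256 m

9.256 m


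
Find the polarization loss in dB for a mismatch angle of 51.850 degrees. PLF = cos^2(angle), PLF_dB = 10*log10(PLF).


PLF_linear = cos^2(51.850 deg) = 0.3815809
PLF_dB = 10 * log10(0.3815809) = -4.184 dB

-4.184 dB


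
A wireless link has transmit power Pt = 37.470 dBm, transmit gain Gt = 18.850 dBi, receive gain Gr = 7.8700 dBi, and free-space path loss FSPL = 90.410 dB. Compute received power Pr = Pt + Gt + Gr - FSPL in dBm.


Pr = 37.470 + 18.850 + 7.8700 - 90.410 = -26.22 dBm

-26.22 dBm


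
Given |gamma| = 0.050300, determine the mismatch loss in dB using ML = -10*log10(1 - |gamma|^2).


ML = -10 * log10(1 - 0.050300^2) = -10 * log10(0.99746991) = 0.01100 dB

0.01100 dB


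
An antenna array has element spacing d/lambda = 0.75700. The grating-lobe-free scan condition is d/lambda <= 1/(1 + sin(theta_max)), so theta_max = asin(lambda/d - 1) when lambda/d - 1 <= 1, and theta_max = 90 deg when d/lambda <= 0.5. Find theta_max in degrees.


lambda/d - 1 = 1/0.75700 - 1 = 0.3210040
theta_max = asin(0.3210040) = 18.72 deg

18.72 deg


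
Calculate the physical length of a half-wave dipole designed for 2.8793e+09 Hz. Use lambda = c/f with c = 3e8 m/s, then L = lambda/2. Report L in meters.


lambda = c / f = 3.0000e+08 / 2.8793e+09 = 0.1041920 m
L = lambda / 2 = 0.1041920 / 2 = 0.05210 m

0.05210 m


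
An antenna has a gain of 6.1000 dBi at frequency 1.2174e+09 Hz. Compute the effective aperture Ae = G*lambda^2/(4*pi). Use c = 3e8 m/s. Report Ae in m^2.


lambda = c / f = 3.0000e+08 / 1.2174e+09 = 0.2464268 m
G_linear = 10^(6.1000/10) = 4.073803
Ae = G_linear * lambda^2 / (4*pi) = 4.073803 * 0.2464268^2 / (4*pi) = 0.01969 m^2

0.01969 m^2


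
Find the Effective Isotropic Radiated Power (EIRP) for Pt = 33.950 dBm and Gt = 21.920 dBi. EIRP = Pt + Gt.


EIRP = Pt + Gt = 33.950 + 21.920 = 55.87 dBm

55.87 dBm


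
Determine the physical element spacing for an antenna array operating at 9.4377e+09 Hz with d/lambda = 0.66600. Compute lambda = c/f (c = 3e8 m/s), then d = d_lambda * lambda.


lambda = c / f = 3.0000e+08 / 9.4377e+09 = 0.03178741 m
d = 0.66600 * 0.03178741 = 0.02117 m

0.02117 m


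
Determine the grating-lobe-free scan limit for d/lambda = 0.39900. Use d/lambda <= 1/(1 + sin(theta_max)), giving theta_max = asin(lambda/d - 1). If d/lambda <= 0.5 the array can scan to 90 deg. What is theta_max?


lambda/d - 1 = 1/0.39900 - 1 = 1.506266 >= 1
d/lambda <= 0.5, so the array can scan to endfire without grating lobes: theta_max = 90 deg

90 deg


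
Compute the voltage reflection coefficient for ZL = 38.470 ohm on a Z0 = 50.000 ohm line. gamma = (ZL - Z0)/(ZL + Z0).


gamma = (38.470 - 50.000) / (38.470 + 50.000) = -0.1303

-0.1303


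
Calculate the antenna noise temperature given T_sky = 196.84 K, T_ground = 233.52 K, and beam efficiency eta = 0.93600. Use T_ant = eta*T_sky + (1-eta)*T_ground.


T_ant = 0.93600 * 196.84 + (1 - 0.93600) * 233.52 = 199.2 K

199.2 K


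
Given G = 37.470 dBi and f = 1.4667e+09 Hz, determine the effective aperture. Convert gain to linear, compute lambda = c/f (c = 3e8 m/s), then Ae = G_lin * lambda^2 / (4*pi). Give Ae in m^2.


lambda = c / f = 3.0000e+08 / 1.4667e+09 = 0.2045408 m
G_linear = 10^(37.470/10) = 5584.702
Ae = G_linear * lambda^2 / (4*pi) = 5584.702 * 0.2045408^2 / (4*pi) = 18.59 m^2

18.59 m^2


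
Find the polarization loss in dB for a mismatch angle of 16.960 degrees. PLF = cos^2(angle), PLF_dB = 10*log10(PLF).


PLF_linear = cos^2(16.960 deg) = 0.9149088
PLF_dB = 10 * log10(0.9149088) = -0.3862 dB

-0.3862 dB


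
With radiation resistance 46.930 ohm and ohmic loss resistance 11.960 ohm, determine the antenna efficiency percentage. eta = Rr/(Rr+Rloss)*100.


eta = 46.930 / (46.930 + 11.960) * 100 = 79.69%

79.69%


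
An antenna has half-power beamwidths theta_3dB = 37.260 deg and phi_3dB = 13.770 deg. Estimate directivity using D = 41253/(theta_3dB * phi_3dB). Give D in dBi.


D_linear = 41253 / (37.260 * 13.770) = 80.40420
D_dBi = 10 * log10(80.40420) = 19.05 dBi

19.05 dBi


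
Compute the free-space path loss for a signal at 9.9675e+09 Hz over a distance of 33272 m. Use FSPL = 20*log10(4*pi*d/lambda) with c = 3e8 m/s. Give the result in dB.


lambda = c / f = 3.0000e+08 / 9.9675e+09 = 0.03009782 m
FSPL = 20 * log10(4*pi*33272/0.03009782) = 142.9 dB

142.9 dB


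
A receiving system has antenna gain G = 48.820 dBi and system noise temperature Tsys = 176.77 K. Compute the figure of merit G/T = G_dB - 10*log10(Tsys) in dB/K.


G/T = 48.820 - 10*log10(176.77) = 48.820 - 22.47409 = 26.35 dB/K

26.35 dB/K


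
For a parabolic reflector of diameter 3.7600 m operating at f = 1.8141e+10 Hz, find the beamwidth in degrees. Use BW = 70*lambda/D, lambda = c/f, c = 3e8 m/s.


lambda = c / f = 3.0000e+08 / 1.8141e+10 = 0.01653713 m
BW = 70 * 0.01653713 / 3.7600 = 0.3079 deg

0.3079 deg


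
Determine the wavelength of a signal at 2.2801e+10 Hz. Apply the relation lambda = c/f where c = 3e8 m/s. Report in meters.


lambda = c / f = 3.0000e+08 / 2.2801e+10 = 0.01316 m

0.01316 m


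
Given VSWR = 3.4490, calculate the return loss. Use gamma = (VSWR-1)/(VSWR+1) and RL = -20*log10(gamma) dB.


gamma = (3.4490 - 1) / (3.4490 + 1) = 0.5504608
RL = -20 * log10(0.5504608) = 5.185 dB

5.185 dB


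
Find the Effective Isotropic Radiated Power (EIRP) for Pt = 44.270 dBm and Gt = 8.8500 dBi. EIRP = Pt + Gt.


EIRP = Pt + Gt = 44.270 + 8.8500 = 53.12 dBm

53.12 dBm


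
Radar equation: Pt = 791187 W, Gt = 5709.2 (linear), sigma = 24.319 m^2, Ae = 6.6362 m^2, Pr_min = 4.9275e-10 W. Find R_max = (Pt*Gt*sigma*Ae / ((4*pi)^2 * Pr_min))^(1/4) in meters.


R^4 = 791187*5709.2*24.319*6.6362 / ((4*pi)^2 * 4.9275e-10) = 9.368568e+18
R_max = 9.368568e+18^0.25 = 55325 m

55325 m


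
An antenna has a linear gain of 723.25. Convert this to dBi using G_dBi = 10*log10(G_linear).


G_dBi = 10 * log10(723.25) = 28.59 dBi

28.59 dBi


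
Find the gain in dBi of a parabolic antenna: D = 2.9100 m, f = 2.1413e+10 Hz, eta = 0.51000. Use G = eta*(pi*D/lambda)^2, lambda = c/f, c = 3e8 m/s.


lambda = c / f = 3.0000e+08 / 2.1413e+10 = 0.01401018 m
G_linear = 0.51000 * (pi * 2.9100 / 0.01401018)^2 = 217154.3
G_dBi = 10 * log10(217154.3) = 53.37 dBi

53.37 dBi


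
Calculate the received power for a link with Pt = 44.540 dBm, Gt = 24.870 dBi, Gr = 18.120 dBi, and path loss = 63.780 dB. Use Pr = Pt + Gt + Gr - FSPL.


Pr = 44.540 + 24.870 + 18.120 - 63.780 = 23.75 dBm

23.75 dBm


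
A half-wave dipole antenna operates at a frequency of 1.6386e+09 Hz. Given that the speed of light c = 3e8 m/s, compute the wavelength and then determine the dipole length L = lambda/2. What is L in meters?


lambda = c / f = 3.0000e+08 / 1.6386e+09 = 0.1830831 m
L = lambda / 2 = 0.1830831 / 2 = 0.09154 m

0.09154 m


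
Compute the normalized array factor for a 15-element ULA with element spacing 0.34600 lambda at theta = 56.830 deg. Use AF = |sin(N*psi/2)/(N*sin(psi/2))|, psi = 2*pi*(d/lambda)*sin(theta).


psi = 2*pi*0.34600*sin(56.830 deg) = 1.819734 rad
AF = |sin(15*1.819734/2) / (15*sin(1.819734/2))| = 0.07455

0.07455


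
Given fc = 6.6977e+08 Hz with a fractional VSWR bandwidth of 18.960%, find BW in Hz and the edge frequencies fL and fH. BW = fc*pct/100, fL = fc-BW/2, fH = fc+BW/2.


BW = 6.6977e+08 * 18.960/100 = 1.269884e+08 Hz
fL = 6.6977e+08 - 1.269884e+08/2 = 6.063e+08 Hz
fH = 6.6977e+08 + 1.269884e+08/2 = 7.333e+08 Hz

BW=1.270e+08 Hz, fL=6.063e+08 Hz, fH=7.333e+08 Hz


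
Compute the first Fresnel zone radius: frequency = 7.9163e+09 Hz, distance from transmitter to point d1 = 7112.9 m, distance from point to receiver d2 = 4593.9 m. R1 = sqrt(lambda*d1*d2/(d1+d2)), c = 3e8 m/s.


lambda = c / f = 3.0000e+08 / 7.9163e+09 = 0.03789649 m
R1 = sqrt(0.03789649 * 7112.9 * 4593.9 / (7112.9 + 4593.9)) = 10.28 m

10.28 m


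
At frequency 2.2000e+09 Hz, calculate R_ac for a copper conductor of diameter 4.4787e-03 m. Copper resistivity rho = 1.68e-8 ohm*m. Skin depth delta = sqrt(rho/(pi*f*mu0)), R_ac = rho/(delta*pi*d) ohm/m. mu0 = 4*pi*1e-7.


delta = sqrt(1.68e-8 / (pi * 2.2000e+09 * 4*pi*1e-7)) = 1.390796e-06 m
R_ac = 1.68e-8 / (1.390796e-06 * pi * 4.4787e-03) = 0.8585 ohm/m

0.8585 ohm/m


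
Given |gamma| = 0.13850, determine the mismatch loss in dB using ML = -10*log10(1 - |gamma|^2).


ML = -10 * log10(1 - 0.13850^2) = -10 * log10(0.98081775) = 0.08412 dB

0.08412 dB


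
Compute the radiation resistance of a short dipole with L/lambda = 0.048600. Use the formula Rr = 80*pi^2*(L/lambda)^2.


Rr = 80 * pi^2 * (0.048600)^2 = 80 * 9.869604 * 2.361960e-03 = 1.865 ohm

1.865 ohm


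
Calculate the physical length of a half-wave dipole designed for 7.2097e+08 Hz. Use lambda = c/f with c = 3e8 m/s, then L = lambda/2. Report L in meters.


lambda = c / f = 3.0000e+08 / 7.2097e+08 = 0.4161061 m
L = lambda / 2 = 0.4161061 / 2 = 0.2081 m

0.2081 m


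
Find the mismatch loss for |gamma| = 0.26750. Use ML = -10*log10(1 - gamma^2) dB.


ML = -10 * log10(1 - 0.26750^2) = -10 * log10(0.92844375) = 0.3224 dB

0.3224 dB


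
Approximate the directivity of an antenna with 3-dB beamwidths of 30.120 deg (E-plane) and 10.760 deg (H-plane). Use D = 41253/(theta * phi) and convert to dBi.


D_linear = 41253 / (30.120 * 10.760) = 127.2882
D_dBi = 10 * log10(127.2882) = 21.05 dBi

21.05 dBi


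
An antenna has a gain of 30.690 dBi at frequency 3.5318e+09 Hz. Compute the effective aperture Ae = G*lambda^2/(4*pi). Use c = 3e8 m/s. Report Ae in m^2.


lambda = c / f = 3.0000e+08 / 3.5318e+09 = 0.08494252 m
G_linear = 10^(30.690/10) = 1172.195
Ae = G_linear * lambda^2 / (4*pi) = 1172.195 * 0.08494252^2 / (4*pi) = 0.6730 m^2

0.6730 m^2


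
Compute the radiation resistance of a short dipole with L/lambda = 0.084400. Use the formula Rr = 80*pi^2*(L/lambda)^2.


Rr = 80 * pi^2 * (0.084400)^2 = 80 * 9.869604 * 7.123360e-03 = 5.624 ohm

5.624 ohm


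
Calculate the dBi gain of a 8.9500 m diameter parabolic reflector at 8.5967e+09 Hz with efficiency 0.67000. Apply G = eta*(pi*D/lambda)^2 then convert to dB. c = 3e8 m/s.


lambda = c / f = 3.0000e+08 / 8.5967e+09 = 0.03489711 m
G_linear = 0.67000 * (pi * 8.9500 / 0.03489711)^2 = 434952.4
G_dBi = 10 * log10(434952.4) = 56.38 dBi

56.38 dBi


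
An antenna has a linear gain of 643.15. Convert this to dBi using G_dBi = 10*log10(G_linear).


G_dBi = 10 * log10(643.15) = 28.08 dBi

28.08 dBi


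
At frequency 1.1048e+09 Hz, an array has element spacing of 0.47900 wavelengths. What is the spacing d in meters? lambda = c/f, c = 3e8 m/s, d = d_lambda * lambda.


lambda = c / f = 3.0000e+08 / 1.1048e+09 = 0.2715424 m
d = 0.47900 * 0.2715424 = 0.1301 m

0.1301 m


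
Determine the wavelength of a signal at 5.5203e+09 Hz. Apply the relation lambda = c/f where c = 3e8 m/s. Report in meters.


lambda = c / f = 3.0000e+08 / 5.5203e+09 = 0.05434 m

0.05434 m


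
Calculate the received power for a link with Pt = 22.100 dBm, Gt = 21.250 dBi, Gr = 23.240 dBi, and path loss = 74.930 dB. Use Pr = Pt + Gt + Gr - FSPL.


Pr = 22.100 + 21.250 + 23.240 - 74.930 = -8.34 dBm

-8.34 dBm


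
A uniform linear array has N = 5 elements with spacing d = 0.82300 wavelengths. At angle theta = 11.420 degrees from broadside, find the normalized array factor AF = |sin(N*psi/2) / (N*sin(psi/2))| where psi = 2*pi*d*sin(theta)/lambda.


psi = 2*pi*0.82300*sin(11.420 deg) = 1.023868 rad
AF = |sin(5*1.023868/2) / (5*sin(1.023868/2))| = 0.2244

0.2244


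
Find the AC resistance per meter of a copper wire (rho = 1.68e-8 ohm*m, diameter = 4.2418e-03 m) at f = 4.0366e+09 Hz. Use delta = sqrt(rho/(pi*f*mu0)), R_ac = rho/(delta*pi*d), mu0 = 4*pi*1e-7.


delta = sqrt(1.68e-8 / (pi * 4.0366e+09 * 4*pi*1e-7)) = 1.026755e-06 m
R_ac = 1.68e-8 / (1.026755e-06 * pi * 4.2418e-03) = 1.228 ohm/m

1.228 ohm/m


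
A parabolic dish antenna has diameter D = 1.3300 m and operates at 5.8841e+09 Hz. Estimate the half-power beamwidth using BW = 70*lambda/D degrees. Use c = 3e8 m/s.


lambda = c / f = 3.0000e+08 / 5.8841e+09 = 0.05098486 m
BW = 70 * 0.05098486 / 1.3300 = 2.683 deg

2.683 deg


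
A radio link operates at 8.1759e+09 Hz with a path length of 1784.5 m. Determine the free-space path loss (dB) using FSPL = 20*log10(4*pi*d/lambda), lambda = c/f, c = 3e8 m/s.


lambda = c / f = 3.0000e+08 / 8.1759e+09 = 0.03669321 m
FSPL = 20 * log10(4*pi*1784.5/0.03669321) = 115.7 dB

115.7 dB


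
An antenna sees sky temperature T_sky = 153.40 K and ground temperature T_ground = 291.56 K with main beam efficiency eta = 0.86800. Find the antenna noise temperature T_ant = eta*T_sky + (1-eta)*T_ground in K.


T_ant = 0.86800 * 153.40 + (1 - 0.86800) * 291.56 = 171.6 K

171.6 K


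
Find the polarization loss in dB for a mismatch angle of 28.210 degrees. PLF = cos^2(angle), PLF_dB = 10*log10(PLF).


PLF_linear = cos^2(28.210 deg) = 0.7765504
PLF_dB = 10 * log10(0.7765504) = -1.098 dB

-1.098 dB


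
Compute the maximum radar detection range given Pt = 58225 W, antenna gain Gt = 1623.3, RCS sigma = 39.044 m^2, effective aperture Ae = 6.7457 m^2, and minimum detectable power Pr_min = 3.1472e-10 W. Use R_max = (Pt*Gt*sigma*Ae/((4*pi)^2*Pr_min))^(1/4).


R^4 = 58225*1623.3*39.044*6.7457 / ((4*pi)^2 * 3.1472e-10) = 5.008937e+17
R_max = 5.008937e+17^0.25 = 26603 m

26603 m


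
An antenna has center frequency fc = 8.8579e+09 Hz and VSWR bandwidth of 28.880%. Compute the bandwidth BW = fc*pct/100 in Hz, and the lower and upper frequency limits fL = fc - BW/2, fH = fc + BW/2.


BW = 8.8579e+09 * 28.880/100 = 2.558162e+09 Hz
fL = 8.8579e+09 - 2.558162e+09/2 = 7.579e+09 Hz
fH = 8.8579e+09 + 2.558162e+09/2 = 1.014e+10 Hz

BW=2.558e+09 Hz, fL=7.579e+09 Hz, fH=1.014e+10 Hz


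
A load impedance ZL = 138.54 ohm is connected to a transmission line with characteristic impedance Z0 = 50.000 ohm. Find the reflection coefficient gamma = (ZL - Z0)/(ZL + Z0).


gamma = (138.54 - 50.000) / (138.54 + 50.000) = 0.4696

0.4696


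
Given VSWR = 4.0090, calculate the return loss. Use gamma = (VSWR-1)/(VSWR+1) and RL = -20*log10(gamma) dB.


gamma = (4.0090 - 1) / (4.0090 + 1) = 0.6007187
RL = -20 * log10(0.6007187) = 4.427 dB

4.427 dB


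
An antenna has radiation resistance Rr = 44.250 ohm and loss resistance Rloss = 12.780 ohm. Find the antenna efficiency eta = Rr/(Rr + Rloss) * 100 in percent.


eta = 44.250 / (44.250 + 12.780) * 100 = 77.59%

77.59%


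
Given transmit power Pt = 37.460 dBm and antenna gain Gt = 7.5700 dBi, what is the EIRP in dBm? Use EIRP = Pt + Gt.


EIRP = Pt + Gt = 37.460 + 7.5700 = 45.03 dBm

45.03 dBm


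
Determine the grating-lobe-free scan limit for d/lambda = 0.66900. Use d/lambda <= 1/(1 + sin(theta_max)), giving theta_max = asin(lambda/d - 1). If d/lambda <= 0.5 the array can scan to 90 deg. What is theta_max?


lambda/d - 1 = 1/0.66900 - 1 = 0.4947683
theta_max = asin(0.4947683) = 29.65 deg

29.65 deg


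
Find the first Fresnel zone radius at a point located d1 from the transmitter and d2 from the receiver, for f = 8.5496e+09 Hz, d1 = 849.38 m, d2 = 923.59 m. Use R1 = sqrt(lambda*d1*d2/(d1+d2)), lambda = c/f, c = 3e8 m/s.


lambda = c / f = 3.0000e+08 / 8.5496e+09 = 0.03508936 m
R1 = sqrt(0.03508936 * 849.38 * 923.59 / (849.38 + 923.59)) = 3.940 m

3.940 m


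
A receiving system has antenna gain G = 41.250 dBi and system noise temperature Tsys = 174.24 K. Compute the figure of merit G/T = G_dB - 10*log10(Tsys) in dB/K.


G/T = 41.250 - 10*log10(174.24) = 41.250 - 22.41148 = 18.84 dB/K

18.84 dB/K


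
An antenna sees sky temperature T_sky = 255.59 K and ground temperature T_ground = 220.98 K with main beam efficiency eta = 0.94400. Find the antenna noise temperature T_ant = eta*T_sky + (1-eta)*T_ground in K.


T_ant = 0.94400 * 255.59 + (1 - 0.94400) * 220.98 = 253.7 K

253.7 K


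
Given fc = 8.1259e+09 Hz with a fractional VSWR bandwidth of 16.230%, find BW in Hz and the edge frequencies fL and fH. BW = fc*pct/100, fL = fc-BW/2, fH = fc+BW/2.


BW = 8.1259e+09 * 16.230/100 = 1.318834e+09 Hz
fL = 8.1259e+09 - 1.318834e+09/2 = 7.466e+09 Hz
fH = 8.1259e+09 + 1.318834e+09/2 = 8.785e+09 Hz

BW=1.319e+09 Hz, fL=7.466e+09 Hz, fH=8.785e+09 Hz


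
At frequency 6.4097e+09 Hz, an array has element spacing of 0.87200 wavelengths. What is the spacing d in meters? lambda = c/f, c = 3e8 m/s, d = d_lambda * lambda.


lambda = c / f = 3.0000e+08 / 6.4097e+09 = 0.04680406 m
d = 0.87200 * 0.04680406 = 0.04081 m

0.04081 m


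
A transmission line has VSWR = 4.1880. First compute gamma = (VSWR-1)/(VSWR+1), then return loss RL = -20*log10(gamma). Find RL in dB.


gamma = (4.1880 - 1) / (4.1880 + 1) = 0.6144950
RL = -20 * log10(0.6144950) = 4.230 dB

4.230 dB


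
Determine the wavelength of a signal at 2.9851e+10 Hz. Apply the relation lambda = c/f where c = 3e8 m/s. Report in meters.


lambda = c / f = 3.0000e+08 / 2.9851e+10 = 0.01005 m

0.01005 m


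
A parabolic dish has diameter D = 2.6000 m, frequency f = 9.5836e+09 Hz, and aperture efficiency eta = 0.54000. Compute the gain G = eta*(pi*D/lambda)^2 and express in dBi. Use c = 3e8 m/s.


lambda = c / f = 3.0000e+08 / 9.5836e+09 = 0.03130348 m
G_linear = 0.54000 * (pi * 2.6000 / 0.03130348)^2 = 36766.73
G_dBi = 10 * log10(36766.73) = 45.65 dBi

45.65 dBi


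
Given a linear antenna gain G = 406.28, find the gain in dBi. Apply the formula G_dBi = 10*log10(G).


G_dBi = 10 * log10(406.28) = 26.09 dBi

26.09 dBi


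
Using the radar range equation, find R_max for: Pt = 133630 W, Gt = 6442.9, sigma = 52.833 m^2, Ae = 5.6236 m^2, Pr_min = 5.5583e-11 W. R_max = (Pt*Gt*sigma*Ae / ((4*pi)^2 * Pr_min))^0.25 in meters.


R^4 = 133630*6442.9*52.833*5.6236 / ((4*pi)^2 * 5.5583e-11) = 2.914361e+19
R_max = 2.914361e+19^0.25 = 73474 m

73474 m


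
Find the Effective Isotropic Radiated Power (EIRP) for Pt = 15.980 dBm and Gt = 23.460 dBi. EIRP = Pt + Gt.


EIRP = Pt + Gt = 15.980 + 23.460 = 39.44 dBm

39.44 dBm


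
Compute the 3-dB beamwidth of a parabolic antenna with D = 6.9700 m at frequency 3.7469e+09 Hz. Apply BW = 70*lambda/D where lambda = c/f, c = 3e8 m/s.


lambda = c / f = 3.0000e+08 / 3.7469e+09 = 0.08006619 m
BW = 70 * 0.08006619 / 6.9700 = 0.8041 deg

0.8041 deg


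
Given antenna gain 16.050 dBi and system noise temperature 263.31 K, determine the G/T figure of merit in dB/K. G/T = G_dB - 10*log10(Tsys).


G/T = 16.050 - 10*log10(263.31) = 16.050 - 24.20467 = -8.155 dB/K

-8.155 dB/K


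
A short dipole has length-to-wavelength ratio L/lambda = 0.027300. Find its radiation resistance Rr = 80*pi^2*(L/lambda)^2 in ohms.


Rr = 80 * pi^2 * (0.027300)^2 = 80 * 9.869604 * 7.452900e-04 = 0.5885 ohm

0.5885 ohm


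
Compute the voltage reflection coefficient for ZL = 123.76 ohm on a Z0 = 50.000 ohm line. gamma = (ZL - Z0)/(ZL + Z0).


gamma = (123.76 - 50.000) / (123.76 + 50.000) = 0.4245

0.4245


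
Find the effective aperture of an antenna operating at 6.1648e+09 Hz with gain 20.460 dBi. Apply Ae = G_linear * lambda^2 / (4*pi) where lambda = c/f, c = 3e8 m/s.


lambda = c / f = 3.0000e+08 / 6.1648e+09 = 0.04866338 m
G_linear = 10^(20.460/10) = 111.1732
Ae = G_linear * lambda^2 / (4*pi) = 111.1732 * 0.04866338^2 / (4*pi) = 0.02095 m^2

0.02095 m^2


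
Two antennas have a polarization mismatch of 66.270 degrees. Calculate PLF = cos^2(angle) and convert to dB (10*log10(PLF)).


PLF_linear = cos^2(66.270 deg) = 0.1619476
PLF_dB = 10 * log10(0.1619476) = -7.906 dB

-7.906 dB


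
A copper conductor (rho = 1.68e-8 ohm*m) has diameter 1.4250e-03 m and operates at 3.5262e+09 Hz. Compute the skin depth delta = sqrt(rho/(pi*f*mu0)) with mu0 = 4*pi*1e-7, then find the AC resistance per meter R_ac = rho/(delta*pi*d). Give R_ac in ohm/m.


delta = sqrt(1.68e-8 / (pi * 3.5262e+09 * 4*pi*1e-7)) = 1.098554e-06 m
R_ac = 1.68e-8 / (1.098554e-06 * pi * 1.4250e-03) = 3.416 ohm/m

3.416 ohm/m


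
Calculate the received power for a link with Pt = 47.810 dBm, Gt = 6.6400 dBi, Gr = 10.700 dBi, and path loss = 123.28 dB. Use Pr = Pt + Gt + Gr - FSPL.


Pr = 47.810 + 6.6400 + 10.700 - 123.28 = -58.13 dBm

-58.13 dBm


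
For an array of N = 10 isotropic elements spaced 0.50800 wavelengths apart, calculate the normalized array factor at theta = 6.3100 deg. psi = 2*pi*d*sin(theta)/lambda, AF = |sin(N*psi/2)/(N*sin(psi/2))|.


psi = 2*pi*0.50800*sin(6.3100 deg) = 0.3508101 rad
AF = |sin(10*0.3508101/2) / (10*sin(0.3508101/2))| = 0.5634

0.5634


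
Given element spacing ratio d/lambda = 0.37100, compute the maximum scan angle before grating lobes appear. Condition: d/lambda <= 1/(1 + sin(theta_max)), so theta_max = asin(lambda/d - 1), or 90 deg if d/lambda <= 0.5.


lambda/d - 1 = 1/0.37100 - 1 = 1.695418 >= 1
d/lambda <= 0.5, so the array can scan to endfire without grating lobes: theta_max = 90 deg

90 deg


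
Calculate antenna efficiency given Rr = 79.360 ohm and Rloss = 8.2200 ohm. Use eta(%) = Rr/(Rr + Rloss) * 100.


eta = 79.360 / (79.360 + 8.2200) * 100 = 90.61%

90.61%


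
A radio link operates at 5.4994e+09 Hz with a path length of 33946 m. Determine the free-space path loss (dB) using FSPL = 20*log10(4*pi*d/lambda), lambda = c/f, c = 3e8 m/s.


lambda = c / f = 3.0000e+08 / 5.4994e+09 = 0.05455141 m
FSPL = 20 * log10(4*pi*33946/0.05455141) = 137.9 dB

137.9 dB


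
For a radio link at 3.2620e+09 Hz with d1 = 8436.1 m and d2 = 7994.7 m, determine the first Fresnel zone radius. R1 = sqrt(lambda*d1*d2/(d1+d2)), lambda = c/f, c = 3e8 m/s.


lambda = c / f = 3.0000e+08 / 3.2620e+09 = 0.09196812 m
R1 = sqrt(0.09196812 * 8436.1 * 7994.7 / (8436.1 + 7994.7)) = 19.43 m

19.43 m


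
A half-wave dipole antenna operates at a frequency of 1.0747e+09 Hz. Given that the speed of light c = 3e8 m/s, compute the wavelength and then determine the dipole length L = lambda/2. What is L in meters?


lambda = c / f = 3.0000e+08 / 1.0747e+09 = 0.2791477 m
L = lambda / 2 = 0.2791477 / 2 = 0.1396 m

0.1396 m


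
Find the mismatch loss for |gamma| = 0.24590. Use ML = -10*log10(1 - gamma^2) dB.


ML = -10 * log10(1 - 0.24590^2) = -10 * log10(0.93953319) = 0.2709 dB

0.2709 dB


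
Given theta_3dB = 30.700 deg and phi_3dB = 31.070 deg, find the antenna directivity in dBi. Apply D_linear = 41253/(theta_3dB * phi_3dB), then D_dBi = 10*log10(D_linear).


D_linear = 41253 / (30.700 * 31.070) = 43.24898
D_dBi = 10 * log10(43.24898) = 16.36 dBi

16.36 dBi


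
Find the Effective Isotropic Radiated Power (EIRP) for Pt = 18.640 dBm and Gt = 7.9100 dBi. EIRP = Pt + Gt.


EIRP = Pt + Gt = 18.640 + 7.9100 = 26.55 dBm

26.55 dBm


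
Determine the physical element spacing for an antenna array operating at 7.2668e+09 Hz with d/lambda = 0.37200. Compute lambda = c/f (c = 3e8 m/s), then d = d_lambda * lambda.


lambda = c / f = 3.0000e+08 / 7.2668e+09 = 0.04128365 m
d = 0.37200 * 0.04128365 = 0.01536 m

0.01536 m


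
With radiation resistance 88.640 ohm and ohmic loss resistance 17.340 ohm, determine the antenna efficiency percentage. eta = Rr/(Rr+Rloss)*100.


eta = 88.640 / (88.640 + 17.340) * 100 = 83.64%

83.64%


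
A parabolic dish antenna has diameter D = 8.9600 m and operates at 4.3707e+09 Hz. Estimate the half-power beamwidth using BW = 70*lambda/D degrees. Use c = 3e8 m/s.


lambda = c / f = 3.0000e+08 / 4.3707e+09 = 0.06863889 m
BW = 70 * 0.06863889 / 8.9600 = 0.5362 deg

0.5362 deg


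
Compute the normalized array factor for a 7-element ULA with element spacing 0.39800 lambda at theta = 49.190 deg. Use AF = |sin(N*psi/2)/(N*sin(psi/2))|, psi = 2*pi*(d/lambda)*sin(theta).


psi = 2*pi*0.39800*sin(49.190 deg) = 1.892738 rad
AF = |sin(7*1.892738/2) / (7*sin(1.892738/2))| = 0.05895

0.05895


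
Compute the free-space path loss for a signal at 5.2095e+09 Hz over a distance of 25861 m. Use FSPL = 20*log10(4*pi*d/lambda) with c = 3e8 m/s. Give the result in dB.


lambda = c / f = 3.0000e+08 / 5.2095e+09 = 0.05758710 m
FSPL = 20 * log10(4*pi*25861/0.05758710) = 135.0 dB

135.0 dB


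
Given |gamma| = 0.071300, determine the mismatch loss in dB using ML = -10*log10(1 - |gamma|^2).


ML = -10 * log10(1 - 0.071300^2) = -10 * log10(0.99491631) = 0.02213 dB

0.02213 dB


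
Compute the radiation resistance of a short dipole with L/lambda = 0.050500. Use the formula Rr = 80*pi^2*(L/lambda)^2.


Rr = 80 * pi^2 * (0.050500)^2 = 80 * 9.869604 * 2.550250e-03 = 2.014 ohm

2.014 ohm


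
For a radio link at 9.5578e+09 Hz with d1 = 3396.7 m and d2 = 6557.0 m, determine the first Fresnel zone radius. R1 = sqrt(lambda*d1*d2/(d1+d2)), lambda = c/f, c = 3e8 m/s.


lambda = c / f = 3.0000e+08 / 9.5578e+09 = 0.03138798 m
R1 = sqrt(0.03138798 * 3396.7 * 6557.0 / (3396.7 + 6557.0)) = 8.381 m

8.381 m


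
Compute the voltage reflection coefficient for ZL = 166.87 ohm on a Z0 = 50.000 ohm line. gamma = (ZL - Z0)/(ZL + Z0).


gamma = (166.87 - 50.000) / (166.87 + 50.000) = 0.5389

0.5389


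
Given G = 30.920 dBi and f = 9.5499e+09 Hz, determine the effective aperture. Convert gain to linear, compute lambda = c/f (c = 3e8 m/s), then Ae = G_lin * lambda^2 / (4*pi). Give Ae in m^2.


lambda = c / f = 3.0000e+08 / 9.5499e+09 = 0.03141394 m
G_linear = 10^(30.920/10) = 1235.947
Ae = G_linear * lambda^2 / (4*pi) = 1235.947 * 0.03141394^2 / (4*pi) = 0.09706 m^2

0.09706 m^2


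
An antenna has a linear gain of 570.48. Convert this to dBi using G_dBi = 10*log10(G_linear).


G_dBi = 10 * log10(570.48) = 27.56 dBi

27.56 dBi


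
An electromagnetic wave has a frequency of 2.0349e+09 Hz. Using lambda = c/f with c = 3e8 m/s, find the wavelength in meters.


lambda = c / f = 3.0000e+08 / 2.0349e+09 = 0.1474 m

0.1474 m


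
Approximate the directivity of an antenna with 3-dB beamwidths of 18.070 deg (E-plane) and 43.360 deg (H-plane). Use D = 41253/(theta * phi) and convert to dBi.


D_linear = 41253 / (18.070 * 43.360) = 52.65118
D_dBi = 10 * log10(52.65118) = 17.21 dBi

17.21 dBi


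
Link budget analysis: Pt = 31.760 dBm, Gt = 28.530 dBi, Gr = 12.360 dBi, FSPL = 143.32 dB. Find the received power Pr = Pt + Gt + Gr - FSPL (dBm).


Pr = 31.760 + 28.530 + 12.360 - 143.32 = -70.67 dBm

-70.67 dBm


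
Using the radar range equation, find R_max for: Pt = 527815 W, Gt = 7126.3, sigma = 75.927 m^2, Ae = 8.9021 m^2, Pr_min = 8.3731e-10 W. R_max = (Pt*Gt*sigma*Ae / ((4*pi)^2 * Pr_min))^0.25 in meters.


R^4 = 527815*7126.3*75.927*8.9021 / ((4*pi)^2 * 8.3731e-10) = 1.922775e+19
R_max = 1.922775e+19^0.25 = 66219 m

66219 m


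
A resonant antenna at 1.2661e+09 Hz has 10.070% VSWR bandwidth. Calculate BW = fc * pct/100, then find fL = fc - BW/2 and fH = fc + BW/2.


BW = 1.2661e+09 * 10.070/100 = 1.274963e+08 Hz
fL = 1.2661e+09 - 1.274963e+08/2 = 1.202e+09 Hz
fH = 1.2661e+09 + 1.274963e+08/2 = 1.330e+09 Hz

BW=1.275e+08 Hz, fL=1.202e+09 Hz, fH=1.330e+09 Hz


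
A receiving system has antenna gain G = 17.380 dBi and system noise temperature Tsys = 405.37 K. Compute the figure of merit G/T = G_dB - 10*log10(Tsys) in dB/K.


G/T = 17.380 - 10*log10(405.37) = 17.380 - 26.07852 = -8.699 dB/K

-8.699 dB/K


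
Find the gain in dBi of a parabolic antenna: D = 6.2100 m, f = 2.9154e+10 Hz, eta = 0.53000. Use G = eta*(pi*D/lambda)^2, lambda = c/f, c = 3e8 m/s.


lambda = c / f = 3.0000e+08 / 2.9154e+10 = 0.01029018 m
G_linear = 0.53000 * (pi * 6.2100 / 0.01029018)^2 = 1.905078e+06
G_dBi = 10 * log10(1.905078e+06) = 62.80 dBi

62.80 dBi


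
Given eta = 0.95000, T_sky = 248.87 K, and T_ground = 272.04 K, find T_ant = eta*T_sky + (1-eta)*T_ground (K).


T_ant = 0.95000 * 248.87 + (1 - 0.95000) * 272.04 = 250.0 K

250.0 K


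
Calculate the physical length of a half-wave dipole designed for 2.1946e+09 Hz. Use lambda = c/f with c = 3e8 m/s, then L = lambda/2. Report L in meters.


lambda = c / f = 3.0000e+08 / 2.1946e+09 = 0.1366992 m
L = lambda / 2 = 0.1366992 / 2 = 0.06835 m

0.06835 m


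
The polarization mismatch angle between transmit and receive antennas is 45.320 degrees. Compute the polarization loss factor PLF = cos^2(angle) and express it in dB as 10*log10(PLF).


PLF_linear = cos^2(45.320 deg) = 0.4944151
PLF_dB = 10 * log10(0.4944151) = -3.059 dB

-3.059 dB


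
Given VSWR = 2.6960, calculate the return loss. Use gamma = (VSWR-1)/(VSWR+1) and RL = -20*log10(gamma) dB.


gamma = (2.6960 - 1) / (2.6960 + 1) = 0.4588745
RL = -20 * log10(0.4588745) = 6.766 dB

6.766 dB


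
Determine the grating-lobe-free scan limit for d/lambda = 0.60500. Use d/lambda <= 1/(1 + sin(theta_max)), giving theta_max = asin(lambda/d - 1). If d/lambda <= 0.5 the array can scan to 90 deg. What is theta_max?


lambda/d - 1 = 1/0.60500 - 1 = 0.6528926
theta_max = asin(0.6528926) = 40.76 deg

40.76 deg


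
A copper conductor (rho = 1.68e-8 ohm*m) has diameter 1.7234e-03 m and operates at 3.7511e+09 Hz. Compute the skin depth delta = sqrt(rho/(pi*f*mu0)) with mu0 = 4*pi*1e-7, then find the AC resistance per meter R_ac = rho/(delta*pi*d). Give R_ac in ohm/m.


delta = sqrt(1.68e-8 / (pi * 3.7511e+09 * 4*pi*1e-7)) = 1.065112e-06 m
R_ac = 1.68e-8 / (1.065112e-06 * pi * 1.7234e-03) = 2.913 ohm/m

2.913 ohm/m


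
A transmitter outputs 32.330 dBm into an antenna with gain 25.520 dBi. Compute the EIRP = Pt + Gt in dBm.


EIRP = Pt + Gt = 32.330 + 25.520 = 57.85 dBm

57.85 dBm


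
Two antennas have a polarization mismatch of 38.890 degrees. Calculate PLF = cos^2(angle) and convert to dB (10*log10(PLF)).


PLF_linear = cos^2(38.890 deg) = 0.6058330
PLF_dB = 10 * log10(0.6058330) = -2.176 dB

-2.176 dB


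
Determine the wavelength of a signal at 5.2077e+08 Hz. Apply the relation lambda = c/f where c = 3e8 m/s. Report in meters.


lambda = c / f = 3.0000e+08 / 5.2077e+08 = 0.5761 m

0.5761 m


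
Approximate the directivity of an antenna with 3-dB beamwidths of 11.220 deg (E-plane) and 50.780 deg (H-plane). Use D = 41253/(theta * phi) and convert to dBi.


D_linear = 41253 / (11.220 * 50.780) = 72.40524
D_dBi = 10 * log10(72.40524) = 18.60 dBi

18.60 dBi


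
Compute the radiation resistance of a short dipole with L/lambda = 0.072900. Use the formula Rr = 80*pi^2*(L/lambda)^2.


Rr = 80 * pi^2 * (0.072900)^2 = 80 * 9.869604 * 5.314410e-03 = 4.196 ohm

4.196 ohm


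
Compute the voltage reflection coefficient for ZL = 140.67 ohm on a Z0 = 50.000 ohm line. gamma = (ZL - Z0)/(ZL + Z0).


gamma = (140.67 - 50.000) / (140.67 + 50.000) = 0.4755

0.4755


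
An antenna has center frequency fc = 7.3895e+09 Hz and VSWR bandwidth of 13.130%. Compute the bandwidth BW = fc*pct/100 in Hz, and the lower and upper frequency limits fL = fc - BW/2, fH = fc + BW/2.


BW = 7.3895e+09 * 13.130/100 = 9.702414e+08 Hz
fL = 7.3895e+09 - 9.702414e+08/2 = 6.904e+09 Hz
fH = 7.3895e+09 + 9.702414e+08/2 = 7.875e+09 Hz

BW=9.702e+08 Hz, fL=6.904e+09 Hz, fH=7.875e+09 Hz


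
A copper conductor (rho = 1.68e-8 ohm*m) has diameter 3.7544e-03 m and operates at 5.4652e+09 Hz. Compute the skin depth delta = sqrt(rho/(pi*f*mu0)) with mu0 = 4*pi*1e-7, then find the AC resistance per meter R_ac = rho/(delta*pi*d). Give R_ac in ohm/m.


delta = sqrt(1.68e-8 / (pi * 5.4652e+09 * 4*pi*1e-7)) = 8.824127e-07 m
R_ac = 1.68e-8 / (8.824127e-07 * pi * 3.7544e-03) = 1.614 ohm/m

1.614 ohm/m


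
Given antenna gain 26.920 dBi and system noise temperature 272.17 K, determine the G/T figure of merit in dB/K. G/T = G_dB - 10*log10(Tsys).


G/T = 26.920 - 10*log10(272.17) = 26.920 - 24.34840 = 2.572 dB/K

2.572 dB/K


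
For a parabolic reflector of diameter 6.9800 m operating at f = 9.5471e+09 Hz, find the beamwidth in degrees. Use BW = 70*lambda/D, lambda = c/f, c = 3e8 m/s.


lambda = c / f = 3.0000e+08 / 9.5471e+09 = 0.03142315 m
BW = 70 * 0.03142315 / 6.9800 = 0.3151 deg

0.3151 deg


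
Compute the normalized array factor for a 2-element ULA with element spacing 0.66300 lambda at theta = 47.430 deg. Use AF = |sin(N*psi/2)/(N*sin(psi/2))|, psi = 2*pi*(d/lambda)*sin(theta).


psi = 2*pi*0.66300*sin(47.430 deg) = 3.067874 rad
AF = |sin(2*3.067874/2) / (2*sin(3.067874/2))| = 0.03685

0.03685


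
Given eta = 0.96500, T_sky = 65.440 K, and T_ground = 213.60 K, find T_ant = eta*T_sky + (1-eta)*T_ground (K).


T_ant = 0.96500 * 65.440 + (1 - 0.96500) * 213.60 = 70.63 K

70.63 K


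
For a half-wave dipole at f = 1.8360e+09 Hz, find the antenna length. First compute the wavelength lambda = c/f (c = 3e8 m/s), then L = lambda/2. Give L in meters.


lambda = c / f = 3.0000e+08 / 1.8360e+09 = 0.1633987 m
L = lambda / 2 = 0.1633987 / 2 = 0.08170 m

0.08170 m


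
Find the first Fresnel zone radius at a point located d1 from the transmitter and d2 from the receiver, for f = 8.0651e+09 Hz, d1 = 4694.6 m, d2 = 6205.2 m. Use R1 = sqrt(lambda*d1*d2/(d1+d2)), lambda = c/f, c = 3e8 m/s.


lambda = c / f = 3.0000e+08 / 8.0651e+09 = 0.03719731 m
R1 = sqrt(0.03719731 * 4694.6 * 6205.2 / (4694.6 + 6205.2)) = 9.971 m

9.971 m


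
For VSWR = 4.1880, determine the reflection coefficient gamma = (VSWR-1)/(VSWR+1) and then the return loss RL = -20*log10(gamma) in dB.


gamma = (4.1880 - 1) / (4.1880 + 1) = 0.6144950
RL = -20 * log10(0.6144950) = 4.230 dB

4.230 dB


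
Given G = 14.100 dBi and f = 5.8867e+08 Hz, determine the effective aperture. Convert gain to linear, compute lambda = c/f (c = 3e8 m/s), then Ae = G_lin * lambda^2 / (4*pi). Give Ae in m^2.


lambda = c / f = 3.0000e+08 / 5.8867e+08 = 0.5096234 m
G_linear = 10^(14.100/10) = 25.70396
Ae = G_linear * lambda^2 / (4*pi) = 25.70396 * 0.5096234^2 / (4*pi) = 0.5312 m^2

0.5312 m^2


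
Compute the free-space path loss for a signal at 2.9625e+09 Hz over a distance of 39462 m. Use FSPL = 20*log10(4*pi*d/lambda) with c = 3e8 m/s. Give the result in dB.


lambda = c / f = 3.0000e+08 / 2.9625e+09 = 0.1012658 m
FSPL = 20 * log10(4*pi*39462/0.1012658) = 133.8 dB

133.8 dB


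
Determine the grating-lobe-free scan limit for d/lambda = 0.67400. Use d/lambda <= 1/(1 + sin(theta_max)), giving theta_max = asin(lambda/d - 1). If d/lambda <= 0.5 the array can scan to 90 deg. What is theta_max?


lambda/d - 1 = 1/0.67400 - 1 = 0.4836795
theta_max = asin(0.4836795) = 28.93 deg

28.93 deg


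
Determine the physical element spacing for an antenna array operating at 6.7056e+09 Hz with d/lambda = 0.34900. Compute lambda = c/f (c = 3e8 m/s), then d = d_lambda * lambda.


lambda = c / f = 3.0000e+08 / 6.7056e+09 = 0.04473873 m
d = 0.34900 * 0.04473873 = 0.01561 m

0.01561 m


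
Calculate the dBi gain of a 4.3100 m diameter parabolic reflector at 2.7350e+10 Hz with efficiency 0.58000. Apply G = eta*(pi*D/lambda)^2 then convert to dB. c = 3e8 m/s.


lambda = c / f = 3.0000e+08 / 2.7350e+10 = 0.01096892 m
G_linear = 0.58000 * (pi * 4.3100 / 0.01096892)^2 = 883801.1
G_dBi = 10 * log10(883801.1) = 59.46 dBi

59.46 dBi
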